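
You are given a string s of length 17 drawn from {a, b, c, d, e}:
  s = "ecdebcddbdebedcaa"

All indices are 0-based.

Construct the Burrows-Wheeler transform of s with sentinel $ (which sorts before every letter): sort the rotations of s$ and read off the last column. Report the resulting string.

rank  rotation            last
    0  $ecdebcddbdebedcaa  a
    1  a$ecdebcddbdebedca  a
    2  aa$ecdebcddbdebedc  c
    3  bcddbdebedcaa$ecde  e
    4  bdebedcaa$ecdebcdd  d
    5  bedcaa$ecdebcddbde  e
    6  caa$ecdebcddbdebed  d
    7  cddbdebedcaa$ecdeb  b
    8  cdebcddbdebedcaa$e  e
    9  dbdebedcaa$ecdebcd  d
   10  dcaa$ecdebcddbdebe  e
   11  ddbdebedcaa$ecdebc  c
   12  debcddbdebedcaa$ec  c
   13  debedcaa$ecdebcddb  b
   14  ebcddbdebedcaa$ecd  d
   15  ebedcaa$ecdebcddbd  d
   16  ecdebcddbdebedcaa$  $
   17  edcaa$ecdebcddbdeb  b

aacededbedeccbdd$b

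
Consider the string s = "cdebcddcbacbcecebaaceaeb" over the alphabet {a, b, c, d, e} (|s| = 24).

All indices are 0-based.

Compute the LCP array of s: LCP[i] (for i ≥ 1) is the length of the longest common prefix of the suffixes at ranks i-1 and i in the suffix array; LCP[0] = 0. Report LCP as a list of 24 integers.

rank→(start, suffix):
  0 → (17, 'aaceaeb')
  1 → (9, 'acbcecebaaceaeb')
  2 → (18, 'aceaeb')
  3 → (21, 'aeb')
  4 → (23, 'b')
  5 → (16, 'baaceaeb')
  6 → (8, 'bacbcecebaaceaeb')
  7 → (3, 'bcddcbacbcecebaaceaeb')
  8 → (11, 'bcecebaaceaeb')
  9 → (7, 'cbacbcecebaaceaeb')
  10 → (10, 'cbcecebaaceaeb')
  11 → (4, 'cddcbacbcecebaaceaeb')
  12 → (0, 'cdebcddcbacbcecebaaceaeb')
  13 → (19, 'ceaeb')
  14 → (14, 'cebaaceaeb')
  15 → (12, 'cecebaaceaeb')
  16 → (6, 'dcbacbcecebaaceaeb')
  17 → (5, 'ddcbacbcecebaaceaeb')
  18 → (1, 'debcddcbacbcecebaaceaeb')
  19 → (20, 'eaeb')
  20 → (22, 'eb')
  21 → (15, 'ebaaceaeb')
  22 → (2, 'ebcddcbacbcecebaaceaeb')
  23 → (13, 'ecebaaceaeb')

SA = [17, 9, 18, 21, 23, 16, 8, 3, 11, 7, 10, 4, 0, 19, 14, 12, 6, 5, 1, 20, 22, 15, 2, 13]
[i] adj suffixes → lcp
  [1] 17/9 → 1 ('a')
  [2] 9/18 → 2 ('ac')
  [3] 18/21 → 1 ('a')
  [4] 21/23 → 0 ('')
  [5] 23/16 → 1 ('b')
  [6] 16/8 → 2 ('ba')
  [7] 8/3 → 1 ('b')
  [8] 3/11 → 2 ('bc')
  [9] 11/7 → 0 ('')
  [10] 7/10 → 2 ('cb')
  [11] 10/4 → 1 ('c')
  [12] 4/0 → 2 ('cd')
  [13] 0/19 → 1 ('c')
  [14] 19/14 → 2 ('ce')
  [15] 14/12 → 2 ('ce')
  [16] 12/6 → 0 ('')
  [17] 6/5 → 1 ('d')
  [18] 5/1 → 1 ('d')
  [19] 1/20 → 0 ('')
  [20] 20/22 → 1 ('e')
  [21] 22/15 → 2 ('eb')
  [22] 15/2 → 2 ('eb')
  [23] 2/13 → 1 ('e')

[0, 1, 2, 1, 0, 1, 2, 1, 2, 0, 2, 1, 2, 1, 2, 2, 0, 1, 1, 0, 1, 2, 2, 1]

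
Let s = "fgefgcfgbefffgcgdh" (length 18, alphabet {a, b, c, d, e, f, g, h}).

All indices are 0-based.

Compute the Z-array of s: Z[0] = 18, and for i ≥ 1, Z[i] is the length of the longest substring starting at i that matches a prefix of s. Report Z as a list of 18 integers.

Z[0]=18
i=1: i≥r, start 0; Z[1]=0
i=2: i≥r, start 0; Z[2]=0
i=3: i≥r, start 0; Z[3]=2 grow→box=[3,5)
i=4: min(r-i=1, Z[1]=0)=0; Z[4]=0
i=5: i≥r, start 0; Z[5]=0
i=6: i≥r, start 0; Z[6]=2 grow→box=[6,8)
i=7: min(r-i=1, Z[1]=0)=0; Z[7]=0
i=8: i≥r, start 0; Z[8]=0
i=9: i≥r, start 0; Z[9]=0
i=10: i≥r, start 0; Z[10]=1 grow→box=[10,11)
i=11: i≥r, start 0; Z[11]=1 grow→box=[11,12)
i=12: i≥r, start 0; Z[12]=2 grow→box=[12,14)
i=13: min(r-i=1, Z[1]=0)=0; Z[13]=0
i=14: i≥r, start 0; Z[14]=0
i=15: i≥r, start 0; Z[15]=0
i=16: i≥r, start 0; Z[16]=0
i=17: i≥r, start 0; Z[17]=0

[18, 0, 0, 2, 0, 0, 2, 0, 0, 0, 1, 1, 2, 0, 0, 0, 0, 0]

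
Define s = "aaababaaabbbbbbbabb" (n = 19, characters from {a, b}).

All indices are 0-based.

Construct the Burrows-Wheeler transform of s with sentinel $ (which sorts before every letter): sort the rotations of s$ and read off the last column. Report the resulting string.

rank  rotation              last
    0  $aaababaaabbbbbbbabb  b
    1  aaababaaabbbbbbbabb$  $
    2  aaabbbbbbbabb$aaabab  b
    3  aababaaabbbbbbbabb$a  a
    4  aabbbbbbbabb$aaababa  a
    5  abaaabbbbbbbabb$aaab  b
    6  ababaaabbbbbbbabb$aa  a
    7  abb$aaababaaabbbbbbb  b
    8  abbbbbbbabb$aaababaa  a
    9  b$aaababaaabbbbbbbab  b
   10  baaabbbbbbbabb$aaaba  a
   11  babaaabbbbbbbabb$aaa  a
   12  babb$aaababaaabbbbbb  b
   13  bb$aaababaaabbbbbbba  a
   14  bbabb$aaababaaabbbbb  b
   15  bbbabb$aaababaaabbbb  b
   16  bbbbabb$aaababaaabbb  b
   17  bbbbbabb$aaababaaabb  b
   18  bbbbbbabb$aaababaaab  b
   19  bbbbbbbabb$aaababaaa  a

b$baabababaababbbbba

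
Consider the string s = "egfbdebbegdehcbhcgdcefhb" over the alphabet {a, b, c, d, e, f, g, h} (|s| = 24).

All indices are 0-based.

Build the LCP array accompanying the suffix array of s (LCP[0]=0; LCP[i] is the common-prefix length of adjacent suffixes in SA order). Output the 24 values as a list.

rank→(start, suffix):
  0 → (23, 'b')
  1 → (6, 'bbegdehcbhcgdcefhb')
  2 → (3, 'bdebbegdehcbhcgdcefhb')
  3 → (7, 'begdehcbhcgdcefhb')
  4 → (14, 'bhcgdcefhb')
  5 → (13, 'cbhcgdcefhb')
  6 → (19, 'cefhb')
  7 → (16, 'cgdcefhb')
  8 → (18, 'dcefhb')
  9 → (4, 'debbegdehcbhcgdcefhb')
  10 → (10, 'dehcbhcgdcefhb')
  11 → (5, 'ebbegdehcbhcgdcefhb')
  12 → (20, 'efhb')
  13 → (8, 'egdehcbhcgdcefhb')
  14 → (0, 'egfbdebbegdehcbhcgdcefhb')
  15 → (11, 'ehcbhcgdcefhb')
  16 → (2, 'fbdebbegdehcbhcgdcefhb')
  17 → (21, 'fhb')
  18 → (17, 'gdcefhb')
  19 → (9, 'gdehcbhcgdcefhb')
  20 → (1, 'gfbdebbegdehcbhcgdcefhb')
  21 → (22, 'hb')
  22 → (12, 'hcbhcgdcefhb')
  23 → (15, 'hcgdcefhb')

SA = [23, 6, 3, 7, 14, 13, 19, 16, 18, 4, 10, 5, 20, 8, 0, 11, 2, 21, 17, 9, 1, 22, 12, 15]
rank  pair      lcp
   1  s[23:],s[6:]  1  'b'
   2  s[6:],s[3:]  1  'b'
   3  s[3:],s[7:]  1  'b'
   4  s[7:],s[14:]  1  'b'
   5  s[14:],s[13:]  0  ''
   6  s[13:],s[19:]  1  'c'
   7  s[19:],s[16:]  1  'c'
   8  s[16:],s[18:]  0  ''
   9  s[18:],s[4:]  1  'd'
  10  s[4:],s[10:]  2  'de'
  11  s[10:],s[5:]  0  ''
  12  s[5:],s[20:]  1  'e'
  13  s[20:],s[8:]  1  'e'
  14  s[8:],s[0:]  2  'eg'
  15  s[0:],s[11:]  1  'e'
  16  s[11:],s[2:]  0  ''
  17  s[2:],s[21:]  1  'f'
  18  s[21:],s[17:]  0  ''
  19  s[17:],s[9:]  2  'gd'
  20  s[9:],s[1:]  1  'g'
  21  s[1:],s[22:]  0  ''
  22  s[22:],s[12:]  1  'h'
  23  s[12:],s[15:]  2  'hc'

[0, 1, 1, 1, 1, 0, 1, 1, 0, 1, 2, 0, 1, 1, 2, 1, 0, 1, 0, 2, 1, 0, 1, 2]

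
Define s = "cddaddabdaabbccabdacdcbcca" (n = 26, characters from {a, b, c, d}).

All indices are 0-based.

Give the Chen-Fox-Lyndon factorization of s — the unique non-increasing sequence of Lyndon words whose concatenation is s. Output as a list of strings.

emit factor 1: 'cdd' (i=0, period=3)
emit factor 2: 'add' (i=3, period=3)
emit factor 3: 'abd' (i=6, period=3)
emit factor 4: 'aabbccabdacdcbcc' (i=9, period=16)
emit factor 5: 'a' (i=25, period=1)

["cdd", "add", "abd", "aabbccabdacdcbcc", "a"]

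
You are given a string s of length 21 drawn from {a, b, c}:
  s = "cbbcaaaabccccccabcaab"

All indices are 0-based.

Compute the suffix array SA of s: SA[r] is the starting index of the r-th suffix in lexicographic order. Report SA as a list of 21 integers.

rank | idx | suffix
   0 |   4 | aaaabccccccabcaab
   1 |   5 | aaabccccccabcaab
   2 |  18 | aab
   3 |   6 | aabccccccabcaab
   4 |  19 | ab
   5 |  15 | abcaab
   6 |   7 | abccccccabcaab
   7 |  20 | b
   8 |   1 | bbcaaaabccccccabcaab
   9 |   2 | bcaaaabccccccabcaab
  10 |  16 | bcaab
  11 |   8 | bccccccabcaab
  12 |   3 | caaaabccccccabcaab
  13 |  17 | caab
  14 |  14 | cabcaab
  15 |   0 | cbbcaaaabccccccabcaab
  16 |  13 | ccabcaab
  17 |  12 | cccabcaab
  18 |  11 | ccccabcaab
  19 |  10 | cccccabcaab
  20 |   9 | ccccccabcaab

[4, 5, 18, 6, 19, 15, 7, 20, 1, 2, 16, 8, 3, 17, 14, 0, 13, 12, 11, 10, 9]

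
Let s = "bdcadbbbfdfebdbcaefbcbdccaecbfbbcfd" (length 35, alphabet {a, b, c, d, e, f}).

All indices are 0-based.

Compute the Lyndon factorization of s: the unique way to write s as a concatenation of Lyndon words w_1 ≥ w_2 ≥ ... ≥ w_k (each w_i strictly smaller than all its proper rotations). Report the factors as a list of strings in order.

["bdc", "adbbbfdfebdbcaefbcbdccaecbfbbcfd"]

emit factor 1: 'bdc' (i=0, period=3)
emit factor 2: 'adbbbfdfebdbcaefbcbdccaecbfbbcfd' (i=3, period=32)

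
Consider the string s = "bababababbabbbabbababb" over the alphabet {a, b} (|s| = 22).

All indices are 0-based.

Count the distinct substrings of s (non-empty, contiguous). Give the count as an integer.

175

sorted suffixes:
  #0 SA[0]=1  'ababababbabbbabbababb'
  #1 SA[1]=3  'abababbabbbabbababb'
  #2 SA[2]=17  'ababb'
  #3 SA[3]=5  'ababbabbbabbababb'
  #4 SA[4]=19  'abb'
  #5 SA[5]=14  'abbababb'
  #6 SA[6]=7  'abbabbbabbababb'
  #7 SA[7]=10  'abbbabbababb'
  #8 SA[8]=21  'b'
  #9 SA[9]=0  'bababababbabbbabbababb'
  #10 SA[10]=2  'babababbabbbabbababb'
  #11 SA[11]=16  'bababb'
  #12 SA[12]=4  'bababbabbbabbababb'
  #13 SA[13]=18  'babb'
  #14 SA[14]=13  'babbababb'
  #15 SA[15]=6  'babbabbbabbababb'
  #16 SA[16]=9  'babbbabbababb'
  #17 SA[17]=20  'bb'
  #18 SA[18]=15  'bbababb'
  #19 SA[19]=12  'bbabbababb'
  #20 SA[20]=8  'bbabbbabbababb'
  #21 SA[21]=11  'bbbabbababb'

SA = [1, 3, 17, 5, 19, 14, 7, 10, 21, 0, 2, 16, 4, 18, 13, 6, 9, 20, 15, 12, 8, 11]
[i] adj suffixes → lcp
  [1] 1/3 → 6 ('ababab')
  [2] 3/17 → 4 ('abab')
  [3] 17/5 → 5 ('ababb')
  [4] 5/19 → 2 ('ab')
  [5] 19/14 → 3 ('abb')
  [6] 14/7 → 5 ('abbab')
  [7] 7/10 → 3 ('abb')
  [8] 10/21 → 0 ('')
  [9] 21/0 → 1 ('b')
  [10] 0/2 → 7 ('bababab')
  [11] 2/16 → 5 ('babab')
  [12] 16/4 → 6 ('bababb')
  [13] 4/18 → 3 ('bab')
  [14] 18/13 → 4 ('babb')
  [15] 13/6 → 6 ('babbab')
  [16] 6/9 → 4 ('babb')
  [17] 9/20 → 1 ('b')
  [18] 20/15 → 2 ('bb')
  [19] 15/12 → 4 ('bbab')
  [20] 12/8 → 5 ('bbabb')
  [21] 8/11 → 2 ('bb')

n(n+1)/2 = 22·23/2 = 253
Σ LCP = 0 + 6 + 4 + 5 + 2 + 3 + 5 + 3 + 0 + 1 + 7 + 5 + 6 + 3 + 4 + 6 + 4 + 1 + 2 + 4 + 5 + 2 = 78
distinct = 253 − 78 = 175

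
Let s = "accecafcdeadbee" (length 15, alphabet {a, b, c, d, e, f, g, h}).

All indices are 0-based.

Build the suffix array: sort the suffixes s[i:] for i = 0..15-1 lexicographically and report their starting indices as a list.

sorted suffixes:
  #0 SA[0]=0  'accecafcdeadbee'
  #1 SA[1]=10  'adbee'
  #2 SA[2]=5  'afcdeadbee'
  #3 SA[3]=12  'bee'
  #4 SA[4]=4  'cafcdeadbee'
  #5 SA[5]=1  'ccecafcdeadbee'
  #6 SA[6]=7  'cdeadbee'
  #7 SA[7]=2  'cecafcdeadbee'
  #8 SA[8]=11  'dbee'
  #9 SA[9]=8  'deadbee'
  #10 SA[10]=14  'e'
  #11 SA[11]=9  'eadbee'
  #12 SA[12]=3  'ecafcdeadbee'
  #13 SA[13]=13  'ee'
  #14 SA[14]=6  'fcdeadbee'

[0, 10, 5, 12, 4, 1, 7, 2, 11, 8, 14, 9, 3, 13, 6]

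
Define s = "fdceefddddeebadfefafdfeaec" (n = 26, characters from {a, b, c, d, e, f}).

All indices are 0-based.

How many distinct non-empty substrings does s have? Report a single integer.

rank→(start, suffix):
  0 → (13, 'adfefafdfeaec')
  1 → (23, 'aec')
  2 → (18, 'afdfeaec')
  3 → (12, 'badfefafdfeaec')
  4 → (25, 'c')
  5 → (2, 'ceefddddeebadfefafdfeaec')
  6 → (1, 'dceefddddeebadfefafdfeaec')
  7 → (6, 'ddddeebadfefafdfeaec')
  8 → (7, 'dddeebadfefafdfeaec')
  9 → (8, 'ddeebadfefafdfeaec')
  10 → (9, 'deebadfefafdfeaec')
  11 → (20, 'dfeaec')
  12 → (14, 'dfefafdfeaec')
  13 → (22, 'eaec')
  14 → (11, 'ebadfefafdfeaec')
  15 → (24, 'ec')
  16 → (10, 'eebadfefafdfeaec')
  17 → (3, 'eefddddeebadfefafdfeaec')
  18 → (16, 'efafdfeaec')
  19 → (4, 'efddddeebadfefafdfeaec')
  20 → (17, 'fafdfeaec')
  21 → (0, 'fdceefddddeebadfefafdfeaec')
  22 → (5, 'fddddeebadfefafdfeaec')
  23 → (19, 'fdfeaec')
  24 → (21, 'feaec')
  25 → (15, 'fefafdfeaec')

SA = [13, 23, 18, 12, 25, 2, 1, 6, 7, 8, 9, 20, 14, 22, 11, 24, 10, 3, 16, 4, 17, 0, 5, 19, 21, 15]
rank  pair      lcp
   1  s[13:],s[23:]  1  'a'
   2  s[23:],s[18:]  1  'a'
   3  s[18:],s[12:]  0  ''
   4  s[12:],s[25:]  0  ''
   5  s[25:],s[2:]  1  'c'
   6  s[2:],s[1:]  0  ''
   7  s[1:],s[6:]  1  'd'
   8  s[6:],s[7:]  3  'ddd'
   9  s[7:],s[8:]  2  'dd'
  10  s[8:],s[9:]  1  'd'
  11  s[9:],s[20:]  1  'd'
  12  s[20:],s[14:]  3  'dfe'
  13  s[14:],s[22:]  0  ''
  14  s[22:],s[11:]  1  'e'
  15  s[11:],s[24:]  1  'e'
  16  s[24:],s[10:]  1  'e'
  17  s[10:],s[3:]  2  'ee'
  18  s[3:],s[16:]  1  'e'
  19  s[16:],s[4:]  2  'ef'
  20  s[4:],s[17:]  0  ''
  21  s[17:],s[0:]  1  'f'
  22  s[0:],s[5:]  2  'fd'
  23  s[5:],s[19:]  2  'fd'
  24  s[19:],s[21:]  1  'f'
  25  s[21:],s[15:]  2  'fe'

n(n+1)/2 = 26·27/2 = 351
Σ LCP = 0 + 1 + 1 + 0 + 0 + 1 + 0 + 1 + 3 + 2 + 1 + 1 + 3 + 0 + 1 + 1 + 1 + 2 + 1 + 2 + 0 + 1 + 2 + 2 + 1 + 2 = 30
distinct = 351 − 30 = 321

321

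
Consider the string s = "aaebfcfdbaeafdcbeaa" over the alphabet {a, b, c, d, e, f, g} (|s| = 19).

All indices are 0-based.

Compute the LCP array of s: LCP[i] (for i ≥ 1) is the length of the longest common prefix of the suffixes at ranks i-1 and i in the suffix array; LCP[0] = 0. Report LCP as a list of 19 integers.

[0, 1, 2, 1, 2, 1, 0, 1, 1, 0, 1, 0, 1, 0, 2, 1, 0, 1, 2]

rank | idx | suffix
   0 |  18 | a
   1 |  17 | aa
   2 |   0 | aaebfcfdbaeafdcbeaa
   3 |   9 | aeafdcbeaa
   4 |   1 | aebfcfdbaeafdcbeaa
   5 |  11 | afdcbeaa
   6 |   8 | baeafdcbeaa
   7 |  15 | beaa
   8 |   3 | bfcfdbaeafdcbeaa
   9 |  14 | cbeaa
  10 |   5 | cfdbaeafdcbeaa
  11 |   7 | dbaeafdcbeaa
  12 |  13 | dcbeaa
  13 |  16 | eaa
  14 |  10 | eafdcbeaa
  15 |   2 | ebfcfdbaeafdcbeaa
  16 |   4 | fcfdbaeafdcbeaa
  17 |   6 | fdbaeafdcbeaa
  18 |  12 | fdcbeaa

SA = [18, 17, 0, 9, 1, 11, 8, 15, 3, 14, 5, 7, 13, 16, 10, 2, 4, 6, 12]
i: (SA[i-1],SA[i]) lcp shared
  1: (18,17) 1 'a'
  2: (17,0) 2 'aa'
  3: (0,9) 1 'a'
  4: (9,1) 2 'ae'
  5: (1,11) 1 'a'
  6: (11,8) 0 ''
  7: (8,15) 1 'b'
  8: (15,3) 1 'b'
  9: (3,14) 0 ''
  10: (14,5) 1 'c'
  11: (5,7) 0 ''
  12: (7,13) 1 'd'
  13: (13,16) 0 ''
  14: (16,10) 2 'ea'
  15: (10,2) 1 'e'
  16: (2,4) 0 ''
  17: (4,6) 1 'f'
  18: (6,12) 2 'fd'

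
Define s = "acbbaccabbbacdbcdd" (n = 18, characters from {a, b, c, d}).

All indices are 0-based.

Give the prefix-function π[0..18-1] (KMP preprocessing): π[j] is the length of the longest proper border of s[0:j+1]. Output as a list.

[0, 0, 0, 0, 1, 2, 0, 1, 0, 0, 0, 1, 2, 0, 0, 0, 0, 0]

π[0] = 0
j=1 s[j]='c': π[1]=0 (border '')
j=2 s[j]='b': π[2]=0 (border '')
j=3 s[j]='b': π[3]=0 (border '')
j=4 s[j]='a': π[4]=1 (border 'a')
j=5 s[j]='c': π[5]=2 (border 'ac')
j=6 s[j]='c': k: 2→0; π[6]=0 (border '')
j=7 s[j]='a': π[7]=1 (border 'a')
j=8 s[j]='b': k: 1→0; π[8]=0 (border '')
j=9 s[j]='b': π[9]=0 (border '')
j=10 s[j]='b': π[10]=0 (border '')
j=11 s[j]='a': π[11]=1 (border 'a')
j=12 s[j]='c': π[12]=2 (border 'ac')
j=13 s[j]='d': k: 2→0; π[13]=0 (border '')
j=14 s[j]='b': π[14]=0 (border '')
j=15 s[j]='c': π[15]=0 (border '')
j=16 s[j]='d': π[16]=0 (border '')
j=17 s[j]='d': π[17]=0 (border '')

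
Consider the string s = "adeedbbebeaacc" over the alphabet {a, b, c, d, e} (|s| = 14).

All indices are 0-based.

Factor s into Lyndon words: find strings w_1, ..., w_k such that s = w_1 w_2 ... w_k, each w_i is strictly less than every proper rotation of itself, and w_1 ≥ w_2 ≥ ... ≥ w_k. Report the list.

emit factor 1: 'adeedbbebe' (i=0, period=10)
emit factor 2: 'aacc' (i=10, period=4)

["adeedbbebe", "aacc"]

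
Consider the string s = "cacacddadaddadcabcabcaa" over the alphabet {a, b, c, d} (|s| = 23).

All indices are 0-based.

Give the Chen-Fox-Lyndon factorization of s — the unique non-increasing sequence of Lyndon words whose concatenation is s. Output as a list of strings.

["c", "acacddadaddadc", "abc", "abc", "a", "a"]

emit factor 1: 'c' (i=0, period=1)
emit factor 2: 'acacddadaddadc' (i=1, period=14)
emit factor 3: 'abc' (i=15, period=3)
emit factor 4: 'abc' (i=18, period=3)
emit factor 5: 'a' (i=21, period=1)
emit factor 6: 'a' (i=22, period=1)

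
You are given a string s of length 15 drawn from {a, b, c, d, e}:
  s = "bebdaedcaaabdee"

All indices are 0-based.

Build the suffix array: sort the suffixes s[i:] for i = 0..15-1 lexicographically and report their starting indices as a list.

[8, 9, 10, 4, 2, 11, 0, 7, 3, 6, 12, 14, 1, 5, 13]

rank | idx | suffix
   0 |   8 | aaabdee
   1 |   9 | aabdee
   2 |  10 | abdee
   3 |   4 | aedcaaabdee
   4 |   2 | bdaedcaaabdee
   5 |  11 | bdee
   6 |   0 | bebdaedcaaabdee
   7 |   7 | caaabdee
   8 |   3 | daedcaaabdee
   9 |   6 | dcaaabdee
  10 |  12 | dee
  11 |  14 | e
  12 |   1 | ebdaedcaaabdee
  13 |   5 | edcaaabdee
  14 |  13 | ee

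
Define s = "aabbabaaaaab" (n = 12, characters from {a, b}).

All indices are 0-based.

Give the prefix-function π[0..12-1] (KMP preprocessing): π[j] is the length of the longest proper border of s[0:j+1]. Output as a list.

π[0] = 0
j=1 s[j]='a': π[1]=1 (border 'a')
j=2 s[j]='b': k: 1→0; π[2]=0 (border '')
j=3 s[j]='b': π[3]=0 (border '')
j=4 s[j]='a': π[4]=1 (border 'a')
j=5 s[j]='b': k: 1→0; π[5]=0 (border '')
j=6 s[j]='a': π[6]=1 (border 'a')
j=7 s[j]='a': π[7]=2 (border 'aa')
j=8 s[j]='a': k: 2→1; π[8]=2 (border 'aa')
j=9 s[j]='a': k: 2→1; π[9]=2 (border 'aa')
j=10 s[j]='a': k: 2→1; π[10]=2 (border 'aa')
j=11 s[j]='b': π[11]=3 (border 'aab')

[0, 1, 0, 0, 1, 0, 1, 2, 2, 2, 2, 3]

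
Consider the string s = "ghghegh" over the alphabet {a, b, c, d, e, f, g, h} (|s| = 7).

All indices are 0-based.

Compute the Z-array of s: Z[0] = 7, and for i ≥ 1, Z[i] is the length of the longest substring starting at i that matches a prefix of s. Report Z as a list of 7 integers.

[7, 0, 2, 0, 0, 2, 0]

Z[0]=7
i=1: i≥r, start 0; Z[1]=0
i=2: i≥r, start 0; Z[2]=2 extend→box=[2,4)
i=3: min(r-i=1, Z[1]=0)=0; Z[3]=0
i=4: i≥r, start 0; Z[4]=0
i=5: i≥r, start 0; Z[5]=2 extend→box=[5,7)
i=6: min(r-i=1, Z[1]=0)=0; Z[6]=0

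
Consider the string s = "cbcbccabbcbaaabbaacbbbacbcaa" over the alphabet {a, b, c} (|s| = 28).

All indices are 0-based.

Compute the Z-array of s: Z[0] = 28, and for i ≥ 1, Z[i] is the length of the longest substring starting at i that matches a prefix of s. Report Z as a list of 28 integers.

[28, 0, 3, 0, 1, 1, 0, 0, 0, 2, 0, 0, 0, 0, 0, 0, 0, 0, 2, 0, 0, 0, 0, 3, 0, 1, 0, 0]

Z[0]=28
i=1: fresh scan; Z[1]=0
i=2: fresh scan; Z[2]=3 grow→box=[2,5)
i=3: min(r-i=2, Z[1]=0)=0; Z[3]=0
i=4: min(r-i=1, Z[2]=3)=1; Z[4]=1
i=5: fresh scan; Z[5]=1 grow→box=[5,6)
i=6: fresh scan; Z[6]=0
i=7: fresh scan; Z[7]=0
i=8: fresh scan; Z[8]=0
i=9: fresh scan; Z[9]=2 grow→box=[9,11)
i=10: min(r-i=1, Z[1]=0)=0; Z[10]=0
i=11: fresh scan; Z[11]=0
i=12: fresh scan; Z[12]=0
i=13: fresh scan; Z[13]=0
i=14: fresh scan; Z[14]=0
i=15: fresh scan; Z[15]=0
i=16: fresh scan; Z[16]=0
i=17: fresh scan; Z[17]=0
i=18: fresh scan; Z[18]=2 grow→box=[18,20)
i=19: min(r-i=1, Z[1]=0)=0; Z[19]=0
i=20: fresh scan; Z[20]=0
i=21: fresh scan; Z[21]=0
i=22: fresh scan; Z[22]=0
i=23: fresh scan; Z[23]=3 grow→box=[23,26)
i=24: min(r-i=2, Z[1]=0)=0; Z[24]=0
i=25: min(r-i=1, Z[2]=3)=1; Z[25]=1
i=26: fresh scan; Z[26]=0
i=27: fresh scan; Z[27]=0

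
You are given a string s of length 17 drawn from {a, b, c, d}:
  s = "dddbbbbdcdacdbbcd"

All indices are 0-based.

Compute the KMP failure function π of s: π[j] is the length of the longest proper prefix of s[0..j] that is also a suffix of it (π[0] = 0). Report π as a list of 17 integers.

[0, 1, 2, 0, 0, 0, 0, 1, 0, 1, 0, 0, 1, 0, 0, 0, 1]

π[0] = 0
j=1 s[j]='d': π[1]=1 (border 'd')
j=2 s[j]='d': π[2]=2 (border 'dd')
j=3 s[j]='b': k: 2→1→0; π[3]=0 (border '')
j=4 s[j]='b': π[4]=0 (border '')
j=5 s[j]='b': π[5]=0 (border '')
j=6 s[j]='b': π[6]=0 (border '')
j=7 s[j]='d': π[7]=1 (border 'd')
j=8 s[j]='c': k: 1→0; π[8]=0 (border '')
j=9 s[j]='d': π[9]=1 (border 'd')
j=10 s[j]='a': k: 1→0; π[10]=0 (border '')
j=11 s[j]='c': π[11]=0 (border '')
j=12 s[j]='d': π[12]=1 (border 'd')
j=13 s[j]='b': k: 1→0; π[13]=0 (border '')
j=14 s[j]='b': π[14]=0 (border '')
j=15 s[j]='c': π[15]=0 (border '')
j=16 s[j]='d': π[16]=1 (border 'd')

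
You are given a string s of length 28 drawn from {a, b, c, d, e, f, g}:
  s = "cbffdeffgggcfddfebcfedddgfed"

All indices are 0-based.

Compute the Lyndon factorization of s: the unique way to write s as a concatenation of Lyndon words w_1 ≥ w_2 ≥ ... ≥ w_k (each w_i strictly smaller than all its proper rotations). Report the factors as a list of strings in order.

["c", "bffdeffgggcfddfe", "bcfedddgfed"]

emit factor 1: 'c' (i=0, period=1)
emit factor 2: 'bffdeffgggcfddfe' (i=1, period=16)
emit factor 3: 'bcfedddgfed' (i=17, period=11)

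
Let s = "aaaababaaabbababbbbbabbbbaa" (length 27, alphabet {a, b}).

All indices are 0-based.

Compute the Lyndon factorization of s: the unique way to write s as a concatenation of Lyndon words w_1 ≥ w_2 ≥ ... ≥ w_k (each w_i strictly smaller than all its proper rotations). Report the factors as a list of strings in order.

emit factor 1: 'aaaababaaabbababbbbbabbbb' (i=0, period=25)
emit factor 2: 'a' (i=25, period=1)
emit factor 3: 'a' (i=26, period=1)

["aaaababaaabbababbbbbabbbb", "a", "a"]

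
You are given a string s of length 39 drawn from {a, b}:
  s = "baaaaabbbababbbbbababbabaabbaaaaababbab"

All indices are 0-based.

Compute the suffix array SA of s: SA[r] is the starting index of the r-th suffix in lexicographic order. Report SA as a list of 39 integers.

rank→(start, suffix):
  0 → (28, 'aaaaababbab')
  1 → (1, 'aaaaabbbababbbbbababbabaabbaaaaababbab')
  2 → (29, 'aaaababbab')
  3 → (2, 'aaaabbbababbbbbababbabaabbaaaaababbab')
  4 → (30, 'aaababbab')
  5 → (3, 'aaabbbababbbbbababbabaabbaaaaababbab')
  6 → (31, 'aababbab')
  7 → (24, 'aabbaaaaababbab')
  8 → (4, 'aabbbababbbbbababbabaabbaaaaababbab')
  9 → (37, 'ab')
  10 → (22, 'abaabbaaaaababbab')
  11 → (32, 'ababbab')
  12 → (17, 'ababbabaabbaaaaababbab')
  13 → (9, 'ababbbbbababbabaabbaaaaababbab')
  14 → (25, 'abbaaaaababbab')
  15 → (34, 'abbab')
  16 → (19, 'abbabaabbaaaaababbab')
  17 → (5, 'abbbababbbbbababbabaabbaaaaababbab')
  18 → (11, 'abbbbbababbabaabbaaaaababbab')
  19 → (38, 'b')
  20 → (27, 'baaaaababbab')
  21 → (0, 'baaaaabbbababbbbbababbabaabbaaaaababbab')
  22 → (23, 'baabbaaaaababbab')
  23 → (36, 'bab')
  24 → (21, 'babaabbaaaaababbab')
  25 → (16, 'bababbabaabbaaaaababbab')
  26 → (8, 'bababbbbbababbabaabbaaaaababbab')
  27 → (33, 'babbab')
  28 → (18, 'babbabaabbaaaaababbab')
  29 → (10, 'babbbbbababbabaabbaaaaababbab')
  30 → (26, 'bbaaaaababbab')
  31 → (35, 'bbab')
  32 → (20, 'bbabaabbaaaaababbab')
  33 → (15, 'bbababbabaabbaaaaababbab')
  34 → (7, 'bbababbbbbababbabaabbaaaaababbab')
  35 → (14, 'bbbababbabaabbaaaaababbab')
  36 → (6, 'bbbababbbbbababbabaabbaaaaababbab')
  37 → (13, 'bbbbababbabaabbaaaaababbab')
  38 → (12, 'bbbbbababbabaabbaaaaababbab')

[28, 1, 29, 2, 30, 3, 31, 24, 4, 37, 22, 32, 17, 9, 25, 34, 19, 5, 11, 38, 27, 0, 23, 36, 21, 16, 8, 33, 18, 10, 26, 35, 20, 15, 7, 14, 6, 13, 12]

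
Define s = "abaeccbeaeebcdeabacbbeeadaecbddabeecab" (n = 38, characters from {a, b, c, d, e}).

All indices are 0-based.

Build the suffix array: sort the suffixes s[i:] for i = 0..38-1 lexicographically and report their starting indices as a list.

sorted suffixes:
  #0 SA[0]=36  'ab'
  #1 SA[1]=15  'abacbbeeadaecbddabeecab'
  #2 SA[2]=0  'abaeccbeaeebcdeabacbbeeadaecbddabeecab'
  #3 SA[3]=31  'abeecab'
  #4 SA[4]=17  'acbbeeadaecbddabeecab'
  #5 SA[5]=23  'adaecbddabeecab'
  #6 SA[6]=25  'aecbddabeecab'
  #7 SA[7]=2  'aeccbeaeebcdeabacbbeeadaecbddabeecab'
  #8 SA[8]=8  'aeebcdeabacbbeeadaecbddabeecab'
  #9 SA[9]=37  'b'
  #10 SA[10]=16  'bacbbeeadaecbddabeecab'
  #11 SA[11]=1  'baeccbeaeebcdeabacbbeeadaecbddabeecab'
  #12 SA[12]=19  'bbeeadaecbddabeecab'
  #13 SA[13]=11  'bcdeabacbbeeadaecbddabeecab'
  #14 SA[14]=28  'bddabeecab'
  #15 SA[15]=6  'beaeebcdeabacbbeeadaecbddabeecab'
  #16 SA[16]=20  'beeadaecbddabeecab'
  #17 SA[17]=32  'beecab'
  #18 SA[18]=35  'cab'
  #19 SA[19]=18  'cbbeeadaecbddabeecab'
  #20 SA[20]=27  'cbddabeecab'
  #21 SA[21]=5  'cbeaeebcdeabacbbeeadaecbddabeecab'
  #22 SA[22]=4  'ccbeaeebcdeabacbbeeadaecbddabeecab'
  #23 SA[23]=12  'cdeabacbbeeadaecbddabeecab'
  #24 SA[24]=30  'dabeecab'
  #25 SA[25]=24  'daecbddabeecab'
  #26 SA[26]=29  'ddabeecab'
  #27 SA[27]=13  'deabacbbeeadaecbddabeecab'
  #28 SA[28]=14  'eabacbbeeadaecbddabeecab'
  #29 SA[29]=22  'eadaecbddabeecab'
  #30 SA[30]=7  'eaeebcdeabacbbeeadaecbddabeecab'
  #31 SA[31]=10  'ebcdeabacbbeeadaecbddabeecab'
  #32 SA[32]=34  'ecab'
  #33 SA[33]=26  'ecbddabeecab'
  #34 SA[34]=3  'eccbeaeebcdeabacbbeeadaecbddabeecab'
  #35 SA[35]=21  'eeadaecbddabeecab'
  #36 SA[36]=9  'eebcdeabacbbeeadaecbddabeecab'
  #37 SA[37]=33  'eecab'

[36, 15, 0, 31, 17, 23, 25, 2, 8, 37, 16, 1, 19, 11, 28, 6, 20, 32, 35, 18, 27, 5, 4, 12, 30, 24, 29, 13, 14, 22, 7, 10, 34, 26, 3, 21, 9, 33]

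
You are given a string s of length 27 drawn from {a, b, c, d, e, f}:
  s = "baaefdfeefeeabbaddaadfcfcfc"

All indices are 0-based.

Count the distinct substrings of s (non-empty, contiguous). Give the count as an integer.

rank | idx | suffix
   0 |  18 | aadfcfcfc
   1 |   1 | aaefdfeefeeabbaddaadfcfcfc
   2 |  12 | abbaddaadfcfcfc
   3 |  15 | addaadfcfcfc
   4 |  19 | adfcfcfc
   5 |   2 | aefdfeefeeabbaddaadfcfcfc
   6 |   0 | baaefdfeefeeabbaddaadfcfcfc
   7 |  14 | baddaadfcfcfc
   8 |  13 | bbaddaadfcfcfc
   9 |  26 | c
  10 |  24 | cfc
  11 |  22 | cfcfc
  12 |  17 | daadfcfcfc
  13 |  16 | ddaadfcfcfc
  14 |  20 | dfcfcfc
  15 |   5 | dfeefeeabbaddaadfcfcfc
  16 |  11 | eabbaddaadfcfcfc
  17 |  10 | eeabbaddaadfcfcfc
  18 |   7 | eefeeabbaddaadfcfcfc
  19 |   3 | efdfeefeeabbaddaadfcfcfc
  20 |   8 | efeeabbaddaadfcfcfc
  21 |  25 | fc
  22 |  23 | fcfc
  23 |  21 | fcfcfc
  24 |   4 | fdfeefeeabbaddaadfcfcfc
  25 |   9 | feeabbaddaadfcfcfc
  26 |   6 | feefeeabbaddaadfcfcfc

SA = [18, 1, 12, 15, 19, 2, 0, 14, 13, 26, 24, 22, 17, 16, 20, 5, 11, 10, 7, 3, 8, 25, 23, 21, 4, 9, 6]
rank  pair      lcp
   1  s[18:],s[1:]  2  'aa'
   2  s[1:],s[12:]  1  'a'
   3  s[12:],s[15:]  1  'a'
   4  s[15:],s[19:]  2  'ad'
   5  s[19:],s[2:]  1  'a'
   6  s[2:],s[0:]  0  ''
   7  s[0:],s[14:]  2  'ba'
   8  s[14:],s[13:]  1  'b'
   9  s[13:],s[26:]  0  ''
  10  s[26:],s[24:]  1  'c'
  11  s[24:],s[22:]  3  'cfc'
  12  s[22:],s[17:]  0  ''
  13  s[17:],s[16:]  1  'd'
  14  s[16:],s[20:]  1  'd'
  15  s[20:],s[5:]  2  'df'
  16  s[5:],s[11:]  0  ''
  17  s[11:],s[10:]  1  'e'
  18  s[10:],s[7:]  2  'ee'
  19  s[7:],s[3:]  1  'e'
  20  s[3:],s[8:]  2  'ef'
  21  s[8:],s[25:]  0  ''
  22  s[25:],s[23:]  2  'fc'
  23  s[23:],s[21:]  4  'fcfc'
  24  s[21:],s[4:]  1  'f'
  25  s[4:],s[9:]  1  'f'
  26  s[9:],s[6:]  3  'fee'

n(n+1)/2 = 27·28/2 = 378
Σ LCP = 0 + 2 + 1 + 1 + 2 + 1 + 0 + 2 + 1 + 0 + 1 + 3 + 0 + 1 + 1 + 2 + 0 + 1 + 2 + 1 + 2 + 0 + 2 + 4 + 1 + 1 + 3 = 35
distinct = 378 − 35 = 343

343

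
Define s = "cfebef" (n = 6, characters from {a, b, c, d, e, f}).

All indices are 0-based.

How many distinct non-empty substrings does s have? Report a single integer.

19

sorted suffixes:
  #0 SA[0]=3  'bef'
  #1 SA[1]=0  'cfebef'
  #2 SA[2]=2  'ebef'
  #3 SA[3]=4  'ef'
  #4 SA[4]=5  'f'
  #5 SA[5]=1  'febef'

SA = [3, 0, 2, 4, 5, 1]
[i] adj suffixes → lcp
  [1] 3/0 → 0 ('')
  [2] 0/2 → 0 ('')
  [3] 2/4 → 1 ('e')
  [4] 4/5 → 0 ('')
  [5] 5/1 → 1 ('f')

n(n+1)/2 = 6·7/2 = 21
Σ LCP = 0 + 0 + 0 + 1 + 0 + 1 = 2
distinct = 21 − 2 = 19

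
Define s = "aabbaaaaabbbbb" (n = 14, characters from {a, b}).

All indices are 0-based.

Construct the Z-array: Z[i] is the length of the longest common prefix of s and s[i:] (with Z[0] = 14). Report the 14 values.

Z[0]=14
i=1: fresh scan; Z[1]=1 extend→box=[1,2)
i=2: fresh scan; Z[2]=0
i=3: fresh scan; Z[3]=0
i=4: fresh scan; Z[4]=2 extend→box=[4,6)
i=5: min(r-i=1, Z[1]=1)=1; Z[5]=2 extend→box=[5,7)
i=6: min(r-i=1, Z[1]=1)=1; Z[6]=2 extend→box=[6,8)
i=7: min(r-i=1, Z[1]=1)=1; Z[7]=4 extend→box=[7,11)
i=8: min(r-i=3, Z[1]=1)=1; Z[8]=1
i=9: min(r-i=2, Z[2]=0)=0; Z[9]=0
i=10: min(r-i=1, Z[3]=0)=0; Z[10]=0
i=11: fresh scan; Z[11]=0
i=12: fresh scan; Z[12]=0
i=13: fresh scan; Z[13]=0

[14, 1, 0, 0, 2, 2, 2, 4, 1, 0, 0, 0, 0, 0]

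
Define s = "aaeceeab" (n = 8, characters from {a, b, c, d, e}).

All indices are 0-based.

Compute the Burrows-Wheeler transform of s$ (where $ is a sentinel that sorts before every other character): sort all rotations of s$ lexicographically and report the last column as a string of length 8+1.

b$eaaeeac

rank  rotation   last
    0  $aaeceeab  b
    1  aaeceeab$  $
    2  ab$aaecee  e
    3  aeceeab$a  a
    4  b$aaeceea  a
    5  ceeab$aae  e
    6  eab$aaece  e
    7  eceeab$aa  a
    8  eeab$aaec  c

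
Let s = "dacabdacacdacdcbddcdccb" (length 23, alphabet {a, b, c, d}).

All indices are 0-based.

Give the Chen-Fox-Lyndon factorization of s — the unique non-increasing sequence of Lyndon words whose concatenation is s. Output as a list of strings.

emit factor 1: 'd' (i=0, period=1)
emit factor 2: 'ac' (i=1, period=2)
emit factor 3: 'abdacacdacdcbddcdccb' (i=3, period=20)

["d", "ac", "abdacacdacdcbddcdccb"]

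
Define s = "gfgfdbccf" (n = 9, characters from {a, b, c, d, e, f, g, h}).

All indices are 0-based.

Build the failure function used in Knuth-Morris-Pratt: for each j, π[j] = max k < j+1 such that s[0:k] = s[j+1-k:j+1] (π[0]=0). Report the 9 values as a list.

π[0] = 0
j=1 s[j]='f': π[1]=0 (border '')
j=2 s[j]='g': π[2]=1 (border 'g')
j=3 s[j]='f': π[3]=2 (border 'gf')
j=4 s[j]='d': k: 2→0; π[4]=0 (border '')
j=5 s[j]='b': π[5]=0 (border '')
j=6 s[j]='c': π[6]=0 (border '')
j=7 s[j]='c': π[7]=0 (border '')
j=8 s[j]='f': π[8]=0 (border '')

[0, 0, 1, 2, 0, 0, 0, 0, 0]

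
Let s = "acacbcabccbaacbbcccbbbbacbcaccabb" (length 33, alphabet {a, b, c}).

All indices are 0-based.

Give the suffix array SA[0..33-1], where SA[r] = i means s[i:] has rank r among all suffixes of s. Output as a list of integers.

[11, 30, 6, 0, 12, 2, 23, 27, 32, 10, 22, 31, 21, 20, 19, 14, 4, 25, 7, 15, 29, 5, 1, 26, 9, 18, 13, 3, 24, 28, 8, 17, 16]

rank | idx | suffix
   0 |  11 | aacbbcccbbbbacbcaccabb
   1 |  30 | abb
   2 |   6 | abccbaacbbcccbbbbacbcaccabb
   3 |   0 | acacbcabccbaacbbcccbbbbacbcaccabb
   4 |  12 | acbbcccbbbbacbcaccabb
   5 |   2 | acbcabccbaacbbcccbbbbacbcaccabb
   6 |  23 | acbcaccabb
   7 |  27 | accabb
   8 |  32 | b
   9 |  10 | baacbbcccbbbbacbcaccabb
  10 |  22 | bacbcaccabb
  11 |  31 | bb
  12 |  21 | bbacbcaccabb
  13 |  20 | bbbacbcaccabb
  14 |  19 | bbbbacbcaccabb
  15 |  14 | bbcccbbbbacbcaccabb
  16 |   4 | bcabccbaacbbcccbbbbacbcaccabb
  17 |  25 | bcaccabb
  18 |   7 | bccbaacbbcccbbbbacbcaccabb
  19 |  15 | bcccbbbbacbcaccabb
  20 |  29 | cabb
  21 |   5 | cabccbaacbbcccbbbbacbcaccabb
  22 |   1 | cacbcabccbaacbbcccbbbbacbcaccabb
  23 |  26 | caccabb
  24 |   9 | cbaacbbcccbbbbacbcaccabb
  25 |  18 | cbbbbacbcaccabb
  26 |  13 | cbbcccbbbbacbcaccabb
  27 |   3 | cbcabccbaacbbcccbbbbacbcaccabb
  28 |  24 | cbcaccabb
  29 |  28 | ccabb
  30 |   8 | ccbaacbbcccbbbbacbcaccabb
  31 |  17 | ccbbbbacbcaccabb
  32 |  16 | cccbbbbacbcaccabb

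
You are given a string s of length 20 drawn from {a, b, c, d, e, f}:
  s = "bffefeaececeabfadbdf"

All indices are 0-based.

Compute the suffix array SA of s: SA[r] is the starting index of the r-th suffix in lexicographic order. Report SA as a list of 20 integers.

[12, 15, 6, 17, 13, 0, 10, 8, 16, 18, 11, 5, 9, 7, 3, 19, 14, 4, 2, 1]

sorted suffixes:
  #0 SA[0]=12  'abfadbdf'
  #1 SA[1]=15  'adbdf'
  #2 SA[2]=6  'aececeabfadbdf'
  #3 SA[3]=17  'bdf'
  #4 SA[4]=13  'bfadbdf'
  #5 SA[5]=0  'bffefeaececeabfadbdf'
  #6 SA[6]=10  'ceabfadbdf'
  #7 SA[7]=8  'ceceabfadbdf'
  #8 SA[8]=16  'dbdf'
  #9 SA[9]=18  'df'
  #10 SA[10]=11  'eabfadbdf'
  #11 SA[11]=5  'eaececeabfadbdf'
  #12 SA[12]=9  'eceabfadbdf'
  #13 SA[13]=7  'ececeabfadbdf'
  #14 SA[14]=3  'efeaececeabfadbdf'
  #15 SA[15]=19  'f'
  #16 SA[16]=14  'fadbdf'
  #17 SA[17]=4  'feaececeabfadbdf'
  #18 SA[18]=2  'fefeaececeabfadbdf'
  #19 SA[19]=1  'ffefeaececeabfadbdf'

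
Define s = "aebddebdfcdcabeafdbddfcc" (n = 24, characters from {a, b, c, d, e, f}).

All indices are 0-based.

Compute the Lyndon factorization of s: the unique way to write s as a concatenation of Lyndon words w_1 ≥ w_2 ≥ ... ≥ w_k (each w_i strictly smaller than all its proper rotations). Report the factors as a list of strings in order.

emit factor 1: 'aebddebdfcdc' (i=0, period=12)
emit factor 2: 'abeafdbddfcc' (i=12, period=12)

["aebddebdfcdc", "abeafdbddfcc"]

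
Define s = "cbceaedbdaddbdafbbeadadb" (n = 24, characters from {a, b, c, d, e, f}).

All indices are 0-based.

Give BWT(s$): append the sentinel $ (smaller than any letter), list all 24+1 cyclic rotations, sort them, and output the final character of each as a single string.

rank  rotation                   last
    0  $cbceaedbdaddbdafbbeadadb  b
    1  adadb$cbceaedbdaddbdafbbe  e
    2  adb$cbceaedbdaddbdafbbead  d
    3  addbdafbbeadadb$cbceaedbd  d
    4  aedbdaddbdafbbeadadb$cbce  e
    5  afbbeadadb$cbceaedbdaddbd  d
    6  b$cbceaedbdaddbdafbbeadad  d
    7  bbeadadb$cbceaedbdaddbdaf  f
    8  bceaedbdaddbdafbbeadadb$c  c
    9  bdaddbdafbbeadadb$cbceaed  d
   10  bdafbbeadadb$cbceaedbdadd  d
   11  beadadb$cbceaedbdaddbdafb  b
   12  cbceaedbdaddbdafbbeadadb$  $
   13  ceaedbdaddbdafbbeadadb$cb  b
   14  dadb$cbceaedbdaddbdafbbea  a
   15  daddbdafbbeadadb$cbceaedb  b
   16  dafbbeadadb$cbceaedbdaddb  b
   17  db$cbceaedbdaddbdafbbeada  a
   18  dbdaddbdafbbeadadb$cbceae  e
   19  dbdafbbeadadb$cbceaedbdad  d
   20  ddbdafbbeadadb$cbceaedbda  a
   21  eadadb$cbceaedbdaddbdafbb  b
   22  eaedbdaddbdafbbeadadb$cbc  c
   23  edbdaddbdafbbeadadb$cbcea  a
   24  fbbeadadb$cbceaedbdaddbda  a

beddeddfcddb$babbaedabcaa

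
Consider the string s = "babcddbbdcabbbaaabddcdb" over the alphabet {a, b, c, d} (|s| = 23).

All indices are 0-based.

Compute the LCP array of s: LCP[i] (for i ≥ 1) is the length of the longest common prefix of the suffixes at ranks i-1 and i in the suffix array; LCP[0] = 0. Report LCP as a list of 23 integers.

rank | idx | suffix
   0 |  14 | aaabddcdb
   1 |  15 | aabddcdb
   2 |  10 | abbbaaabddcdb
   3 |   1 | abcddbbdcabbbaaabddcdb
   4 |  16 | abddcdb
   5 |  22 | b
   6 |  13 | baaabddcdb
   7 |   0 | babcddbbdcabbbaaabddcdb
   8 |  12 | bbaaabddcdb
   9 |  11 | bbbaaabddcdb
  10 |   6 | bbdcabbbaaabddcdb
  11 |   2 | bcddbbdcabbbaaabddcdb
  12 |   7 | bdcabbbaaabddcdb
  13 |  17 | bddcdb
  14 |   9 | cabbbaaabddcdb
  15 |  20 | cdb
  16 |   3 | cddbbdcabbbaaabddcdb
  17 |  21 | db
  18 |   5 | dbbdcabbbaaabddcdb
  19 |   8 | dcabbbaaabddcdb
  20 |  19 | dcdb
  21 |   4 | ddbbdcabbbaaabddcdb
  22 |  18 | ddcdb

SA = [14, 15, 10, 1, 16, 22, 13, 0, 12, 11, 6, 2, 7, 17, 9, 20, 3, 21, 5, 8, 19, 4, 18]
i: (SA[i-1],SA[i]) lcp shared
  1: (14,15) 2 'aa'
  2: (15,10) 1 'a'
  3: (10,1) 2 'ab'
  4: (1,16) 2 'ab'
  5: (16,22) 0 ''
  6: (22,13) 1 'b'
  7: (13,0) 2 'ba'
  8: (0,12) 1 'b'
  9: (12,11) 2 'bb'
  10: (11,6) 2 'bb'
  11: (6,2) 1 'b'
  12: (2,7) 1 'b'
  13: (7,17) 2 'bd'
  14: (17,9) 0 ''
  15: (9,20) 1 'c'
  16: (20,3) 2 'cd'
  17: (3,21) 0 ''
  18: (21,5) 2 'db'
  19: (5,8) 1 'd'
  20: (8,19) 2 'dc'
  21: (19,4) 1 'd'
  22: (4,18) 2 'dd'

[0, 2, 1, 2, 2, 0, 1, 2, 1, 2, 2, 1, 1, 2, 0, 1, 2, 0, 2, 1, 2, 1, 2]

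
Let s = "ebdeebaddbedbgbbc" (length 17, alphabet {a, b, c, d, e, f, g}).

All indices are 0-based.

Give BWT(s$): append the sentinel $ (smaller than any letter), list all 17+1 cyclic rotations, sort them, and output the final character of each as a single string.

cbegbeddbdeabe$bdb

rank  rotation            last
    0  $ebdeebaddbedbgbbc  c
    1  addbedbgbbc$ebdeeb  b
    2  baddbedbgbbc$ebdee  e
    3  bbc$ebdeebaddbedbg  g
    4  bc$ebdeebaddbedbgb  b
    5  bdeebaddbedbgbbc$e  e
    6  bedbgbbc$ebdeebadd  d
    7  bgbbc$ebdeebaddbed  d
    8  c$ebdeebaddbedbgbb  b
    9  dbedbgbbc$ebdeebad  d
   10  dbgbbc$ebdeebaddbe  e
   11  ddbedbgbbc$ebdeeba  a
   12  deebaddbedbgbbc$eb  b
   13  ebaddbedbgbbc$ebde  e
   14  ebdeebaddbedbgbbc$  $
   15  edbgbbc$ebdeebaddb  b
   16  eebaddbedbgbbc$ebd  d
   17  gbbc$ebdeebaddbedb  b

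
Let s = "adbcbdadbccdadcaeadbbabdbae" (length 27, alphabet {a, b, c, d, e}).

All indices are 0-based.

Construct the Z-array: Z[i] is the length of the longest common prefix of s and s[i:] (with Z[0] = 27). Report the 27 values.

Z[0]=27
i=1: fresh scan; Z[1]=0
i=2: fresh scan; Z[2]=0
i=3: fresh scan; Z[3]=0
i=4: fresh scan; Z[4]=0
i=5: fresh scan; Z[5]=0
i=6: fresh scan; Z[6]=4 scan→box=[6,10)
i=7: min(r-i=3, Z[1]=0)=0; Z[7]=0
i=8: min(r-i=2, Z[2]=0)=0; Z[8]=0
i=9: min(r-i=1, Z[3]=0)=0; Z[9]=0
i=10: fresh scan; Z[10]=0
i=11: fresh scan; Z[11]=0
i=12: fresh scan; Z[12]=2 scan→box=[12,14)
i=13: min(r-i=1, Z[1]=0)=0; Z[13]=0
i=14: fresh scan; Z[14]=0
i=15: fresh scan; Z[15]=1 scan→box=[15,16)
i=16: fresh scan; Z[16]=0
i=17: fresh scan; Z[17]=3 scan→box=[17,20)
i=18: min(r-i=2, Z[1]=0)=0; Z[18]=0
i=19: min(r-i=1, Z[2]=0)=0; Z[19]=0
i=20: fresh scan; Z[20]=0
i=21: fresh scan; Z[21]=1 scan→box=[21,22)
i=22: fresh scan; Z[22]=0
i=23: fresh scan; Z[23]=0
i=24: fresh scan; Z[24]=0
i=25: fresh scan; Z[25]=1 scan→box=[25,26)
i=26: fresh scan; Z[26]=0

[27, 0, 0, 0, 0, 0, 4, 0, 0, 0, 0, 0, 2, 0, 0, 1, 0, 3, 0, 0, 0, 1, 0, 0, 0, 1, 0]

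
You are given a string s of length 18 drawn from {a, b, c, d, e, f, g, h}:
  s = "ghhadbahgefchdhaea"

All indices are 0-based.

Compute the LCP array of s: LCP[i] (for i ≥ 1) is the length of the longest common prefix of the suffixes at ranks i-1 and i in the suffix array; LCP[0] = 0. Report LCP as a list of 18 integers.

sorted suffixes:
  #0 SA[0]=17  'a'
  #1 SA[1]=3  'adbahgefchdhaea'
  #2 SA[2]=15  'aea'
  #3 SA[3]=6  'ahgefchdhaea'
  #4 SA[4]=5  'bahgefchdhaea'
  #5 SA[5]=11  'chdhaea'
  #6 SA[6]=4  'dbahgefchdhaea'
  #7 SA[7]=13  'dhaea'
  #8 SA[8]=16  'ea'
  #9 SA[9]=9  'efchdhaea'
  #10 SA[10]=10  'fchdhaea'
  #11 SA[11]=8  'gefchdhaea'
  #12 SA[12]=0  'ghhadbahgefchdhaea'
  #13 SA[13]=2  'hadbahgefchdhaea'
  #14 SA[14]=14  'haea'
  #15 SA[15]=12  'hdhaea'
  #16 SA[16]=7  'hgefchdhaea'
  #17 SA[17]=1  'hhadbahgefchdhaea'

SA = [17, 3, 15, 6, 5, 11, 4, 13, 16, 9, 10, 8, 0, 2, 14, 12, 7, 1]
[i] adj suffixes → lcp
  [1] 17/3 → 1 ('a')
  [2] 3/15 → 1 ('a')
  [3] 15/6 → 1 ('a')
  [4] 6/5 → 0 ('')
  [5] 5/11 → 0 ('')
  [6] 11/4 → 0 ('')
  [7] 4/13 → 1 ('d')
  [8] 13/16 → 0 ('')
  [9] 16/9 → 1 ('e')
  [10] 9/10 → 0 ('')
  [11] 10/8 → 0 ('')
  [12] 8/0 → 1 ('g')
  [13] 0/2 → 0 ('')
  [14] 2/14 → 2 ('ha')
  [15] 14/12 → 1 ('h')
  [16] 12/7 → 1 ('h')
  [17] 7/1 → 1 ('h')

[0, 1, 1, 1, 0, 0, 0, 1, 0, 1, 0, 0, 1, 0, 2, 1, 1, 1]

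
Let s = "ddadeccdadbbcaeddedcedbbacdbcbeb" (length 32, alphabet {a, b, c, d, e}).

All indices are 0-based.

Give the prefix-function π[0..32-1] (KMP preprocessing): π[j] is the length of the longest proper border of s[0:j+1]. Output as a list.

[0, 1, 0, 1, 0, 0, 0, 1, 0, 1, 0, 0, 0, 0, 0, 1, 2, 0, 1, 0, 0, 1, 0, 0, 0, 0, 1, 0, 0, 0, 0, 0]

π[0] = 0
j=1 s[j]='d': π[1]=1 (border 'd')
j=2 s[j]='a': k: 1→0; π[2]=0 (border '')
j=3 s[j]='d': π[3]=1 (border 'd')
j=4 s[j]='e': k: 1→0; π[4]=0 (border '')
j=5 s[j]='c': π[5]=0 (border '')
j=6 s[j]='c': π[6]=0 (border '')
j=7 s[j]='d': π[7]=1 (border 'd')
j=8 s[j]='a': k: 1→0; π[8]=0 (border '')
j=9 s[j]='d': π[9]=1 (border 'd')
j=10 s[j]='b': k: 1→0; π[10]=0 (border '')
j=11 s[j]='b': π[11]=0 (border '')
j=12 s[j]='c': π[12]=0 (border '')
j=13 s[j]='a': π[13]=0 (border '')
j=14 s[j]='e': π[14]=0 (border '')
j=15 s[j]='d': π[15]=1 (border 'd')
j=16 s[j]='d': π[16]=2 (border 'dd')
j=17 s[j]='e': k: 2→1→0; π[17]=0 (border '')
j=18 s[j]='d': π[18]=1 (border 'd')
j=19 s[j]='c': k: 1→0; π[19]=0 (border '')
j=20 s[j]='e': π[20]=0 (border '')
j=21 s[j]='d': π[21]=1 (border 'd')
j=22 s[j]='b': k: 1→0; π[22]=0 (border '')
j=23 s[j]='b': π[23]=0 (border '')
j=24 s[j]='a': π[24]=0 (border '')
j=25 s[j]='c': π[25]=0 (border '')
j=26 s[j]='d': π[26]=1 (border 'd')
j=27 s[j]='b': k: 1→0; π[27]=0 (border '')
j=28 s[j]='c': π[28]=0 (border '')
j=29 s[j]='b': π[29]=0 (border '')
j=30 s[j]='e': π[30]=0 (border '')
j=31 s[j]='b': π[31]=0 (border '')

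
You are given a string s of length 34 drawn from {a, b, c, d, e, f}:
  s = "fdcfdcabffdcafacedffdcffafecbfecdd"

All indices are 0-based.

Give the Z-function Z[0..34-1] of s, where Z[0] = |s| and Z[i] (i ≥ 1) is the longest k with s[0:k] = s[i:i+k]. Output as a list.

[34, 0, 0, 3, 0, 0, 0, 0, 1, 3, 0, 0, 0, 1, 0, 0, 0, 0, 1, 4, 0, 0, 1, 1, 0, 1, 0, 0, 0, 1, 0, 0, 0, 0]

Z[0]=34
i=1: outside box; Z[1]=0
i=2: outside box; Z[2]=0
i=3: outside box; Z[3]=3 scan→box=[3,6)
i=4: min(r-i=2, Z[1]=0)=0; Z[4]=0
i=5: min(r-i=1, Z[2]=0)=0; Z[5]=0
i=6: outside box; Z[6]=0
i=7: outside box; Z[7]=0
i=8: outside box; Z[8]=1 scan→box=[8,9)
i=9: outside box; Z[9]=3 scan→box=[9,12)
i=10: min(r-i=2, Z[1]=0)=0; Z[10]=0
i=11: min(r-i=1, Z[2]=0)=0; Z[11]=0
i=12: outside box; Z[12]=0
i=13: outside box; Z[13]=1 scan→box=[13,14)
i=14: outside box; Z[14]=0
i=15: outside box; Z[15]=0
i=16: outside box; Z[16]=0
i=17: outside box; Z[17]=0
i=18: outside box; Z[18]=1 scan→box=[18,19)
i=19: outside box; Z[19]=4 scan→box=[19,23)
i=20: min(r-i=3, Z[1]=0)=0; Z[20]=0
i=21: min(r-i=2, Z[2]=0)=0; Z[21]=0
i=22: min(r-i=1, Z[3]=3)=1; Z[22]=1
i=23: outside box; Z[23]=1 scan→box=[23,24)
i=24: outside box; Z[24]=0
i=25: outside box; Z[25]=1 scan→box=[25,26)
i=26: outside box; Z[26]=0
i=27: outside box; Z[27]=0
i=28: outside box; Z[28]=0
i=29: outside box; Z[29]=1 scan→box=[29,30)
i=30: outside box; Z[30]=0
i=31: outside box; Z[31]=0
i=32: outside box; Z[32]=0
i=33: outside box; Z[33]=0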